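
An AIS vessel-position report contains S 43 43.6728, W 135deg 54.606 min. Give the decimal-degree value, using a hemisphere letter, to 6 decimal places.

43.727880° S, 135.910100° W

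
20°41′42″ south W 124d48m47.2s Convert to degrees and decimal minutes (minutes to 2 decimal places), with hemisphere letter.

Latitude: seconds/60 = 0.70000; minutes = 41 + 0.70000 = 41.7000
Lon: 48 + 47.2/60 = 48.7867′

20° 41.70′ S, 124° 48.79′ W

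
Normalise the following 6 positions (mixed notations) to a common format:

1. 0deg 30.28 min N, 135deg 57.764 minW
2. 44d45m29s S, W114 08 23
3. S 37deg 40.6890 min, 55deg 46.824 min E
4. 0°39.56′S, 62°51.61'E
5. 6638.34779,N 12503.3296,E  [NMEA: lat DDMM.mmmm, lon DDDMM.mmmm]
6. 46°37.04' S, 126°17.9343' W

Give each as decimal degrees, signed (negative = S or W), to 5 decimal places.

1. 0.50467, -135.96273
2. -44.75806, -114.13972
3. -37.67815, 55.78040
4. -0.65933, 62.86017
5. 66.63913, 125.05549
6. -46.61733, -126.29891

Point 1:
  Lat: 30.28′ = 0.504667°; total 0.504667
  N ⇒ keep positive
  Lon: 57.764′ = 0.962733°; total 135.962733
  W → negative
Point 2:
  Latitude: 44° + 45/60 + 29/3600 = 44 + 0.750000 + 0.008056 = 44.758056
  S → negative
  λ: 114 + 8/60 + 23/3600 = 114.139722
  W → negative
Point 3:
  Latitude: 37 + 40.689/60 = 37.678150
  hemisphere S, so the sign is −
  λ: 55 + 46.824/60 = 55.780400
  E → positive
Point 4:
  Lat: 39.56′ = 0.659333°; total 0.659333
  hemisphere S, so the sign is −
  λ: 62 + 51.61/60 = 62.860167
  E → positive
Point 5:
  Latitude: split at 2 digits → 66° and 38.34779′; 66 + 38.34779/60 = 66.639130
  N ⇒ keep positive
  Lon: split at 3 digits → 125° and 3.3296′; 125 + 3.3296/60 = 125.055493
  E ⇒ keep positive
Point 6:
  Latitude: 46 + 37.04/60 = 46.617333
  S ⇒ negate
  Longitude: 17.9343′ = 0.298905°; total 126.298905
  W ⇒ negate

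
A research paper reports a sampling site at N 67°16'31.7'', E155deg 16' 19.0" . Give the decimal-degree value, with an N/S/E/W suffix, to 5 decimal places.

67.27547° N, 155.27194° E

Latitude: 16′ + 31.7″ = 16.52833′; 67 + 16.52833/60 = 67.275472
Lon: 155 + 16/60 + 19/3600 = 155.271944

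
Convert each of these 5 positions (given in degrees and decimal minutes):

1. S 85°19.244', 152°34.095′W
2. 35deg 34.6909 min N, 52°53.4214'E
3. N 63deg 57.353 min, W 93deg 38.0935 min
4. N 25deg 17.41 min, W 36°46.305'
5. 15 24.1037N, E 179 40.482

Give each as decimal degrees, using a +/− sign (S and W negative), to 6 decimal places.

1. -85.320733, -152.568250
2. 35.578182, 52.890357
3. 63.955883, -93.634892
4. 25.290167, -36.771750
5. 15.401728, 179.674700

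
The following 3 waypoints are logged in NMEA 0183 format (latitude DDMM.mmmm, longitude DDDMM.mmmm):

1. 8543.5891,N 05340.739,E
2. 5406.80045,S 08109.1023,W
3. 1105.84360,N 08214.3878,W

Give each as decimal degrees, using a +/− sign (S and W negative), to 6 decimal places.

1. 85.726485, 53.678983
2. -54.113341, -81.151705
3. 11.097393, -82.239797

Point 1:
  Latitude: degrees = first 2 digits = 85, minutes = 43.5891; 85 + 43.5891/60 = 85.7264850
  N → positive
  Longitude: split at 3 digits → 053° and 40.739′; 53 + 40.739/60 = 53.6789833
  E → positive
Point 2:
  Lat: degrees = first 2 digits = 54, minutes = 6.80045; 54 + 6.80045/60 = 54.1133408
  S → negative
  λ: degrees = first 3 digits = 81, minutes = 9.1023; 81 + 9.1023/60 = 81.1517050
  W → negative
Point 3:
  Lat: split at 2 digits → 11° and 5.8436′; 11 + 5.8436/60 = 11.0973933
  N → positive
  λ: degrees = first 3 digits = 82, minutes = 14.3878; 82 + 14.3878/60 = 82.2397967
  W ⇒ negate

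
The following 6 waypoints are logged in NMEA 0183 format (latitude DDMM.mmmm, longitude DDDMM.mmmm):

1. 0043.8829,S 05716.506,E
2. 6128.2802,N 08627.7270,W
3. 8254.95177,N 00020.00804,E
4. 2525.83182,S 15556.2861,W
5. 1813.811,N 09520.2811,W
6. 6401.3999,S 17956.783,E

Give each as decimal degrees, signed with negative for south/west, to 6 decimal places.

1. -0.731382, 57.275100
2. 61.471337, -86.462117
3. 82.915863, 0.333467
4. -25.430530, -155.938102
5. 18.230183, -95.338018
6. -64.023332, 179.946383

Point 1:
  φ: degrees = first 2 digits = 0, minutes = 43.8829; 0 + 43.8829/60 = 0.7313817
  S ⇒ negate
  Longitude: degrees = first 3 digits = 57, minutes = 16.506; 57 + 16.506/60 = 57.2751000
  E → positive
Point 2:
  φ: degrees = first 2 digits = 61, minutes = 28.2802; 61 + 28.2802/60 = 61.4713367
  N → positive
  λ: degrees = first 3 digits = 86, minutes = 27.727; 86 + 27.727/60 = 86.4621167
  hemisphere W, so the sign is −
Point 3:
  Latitude: degrees = first 2 digits = 82, minutes = 54.95177; 82 + 54.95177/60 = 82.9158628
  N ⇒ keep positive
  Lon: split at 3 digits → 000° and 20.00804′; 0 + 20.00804/60 = 0.3334673
  E → positive
Point 4:
  φ: split at 2 digits → 25° and 25.83182′; 25 + 25.83182/60 = 25.4305303
  S → negative
  Longitude: split at 3 digits → 155° and 56.2861′; 155 + 56.2861/60 = 155.9381017
  W ⇒ negate
Point 5:
  Lat: split at 2 digits → 18° and 13.811′; 18 + 13.811/60 = 18.2301833
  N → positive
  λ: split at 3 digits → 095° and 20.2811′; 95 + 20.2811/60 = 95.3380183
  hemisphere W, so the sign is −
Point 6:
  φ: degrees = first 2 digits = 64, minutes = 1.3999; 64 + 1.3999/60 = 64.0233317
  S → negative
  Longitude: split at 3 digits → 179° and 56.783′; 179 + 56.783/60 = 179.9463833
  E ⇒ keep positive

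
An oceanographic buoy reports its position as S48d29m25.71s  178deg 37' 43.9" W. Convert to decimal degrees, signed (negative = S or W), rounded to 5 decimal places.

Lat: 48 + 29/60 + 25.71/3600 = 48.490475
S ⇒ negate
Longitude: 178° + 37/60 + 43.9/3600 = 178 + 0.616667 + 0.012194 = 178.628861
W → negative

-48.49048, -178.62886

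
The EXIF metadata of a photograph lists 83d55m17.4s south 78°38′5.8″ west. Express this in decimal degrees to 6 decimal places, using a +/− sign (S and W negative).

-83.921500, -78.634944

φ: 83° + 55/60 + 17.4/3600 = 83 + 0.916667 + 0.004833 = 83.9215000
S → negative
Lon: 38′ + 5.8″ = 38.09667′; 78 + 38.09667/60 = 78.6349444
W ⇒ negate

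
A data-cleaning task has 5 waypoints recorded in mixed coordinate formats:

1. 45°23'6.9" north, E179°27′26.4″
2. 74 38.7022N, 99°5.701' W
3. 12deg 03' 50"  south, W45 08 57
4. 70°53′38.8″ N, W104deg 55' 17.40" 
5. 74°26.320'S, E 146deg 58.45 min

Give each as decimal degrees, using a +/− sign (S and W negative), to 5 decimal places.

1. 45.38525, 179.45733
2. 74.64504, -99.09502
3. -12.06389, -45.14917
4. 70.89411, -104.92150
5. -74.43867, 146.97417

Point 1:
  φ: 45° + 23/60 + 6.9/3600 = 45 + 0.383333 + 0.001917 = 45.385250
  N ⇒ keep positive
  Longitude: 179 + 27/60 + 26.4/3600 = 179.457333
  E → positive
Point 2:
  φ: 38.7022′ = 0.645037°; total 74.645037
  N ⇒ keep positive
  Longitude: 5.701′ = 0.095017°; total 99.095017
  W → negative
Point 3:
  Lat: 12° + 3/60 + 50/3600 = 12 + 0.050000 + 0.013889 = 12.063889
  S → negative
  Lon: 8′ + 57″ = 8.95000′; 45 + 8.95000/60 = 45.149167
  W → negative
Point 4:
  Lat: 53′ + 38.8″ = 53.64667′; 70 + 53.64667/60 = 70.894111
  N ⇒ keep positive
  Longitude: 104 + 55/60 + 17.4/3600 = 104.921500
  W → negative
Point 5:
  Latitude: 74 + 26.32/60 = 74.438667
  S ⇒ negate
  Longitude: 58.45′ = 0.974167°; total 146.974167
  E → positive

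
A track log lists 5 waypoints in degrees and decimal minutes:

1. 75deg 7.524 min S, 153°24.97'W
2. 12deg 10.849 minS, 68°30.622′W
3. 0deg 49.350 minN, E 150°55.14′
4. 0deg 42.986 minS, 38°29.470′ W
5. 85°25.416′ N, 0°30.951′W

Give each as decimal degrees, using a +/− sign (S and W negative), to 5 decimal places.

1. -75.12540, -153.41617
2. -12.18082, -68.51037
3. 0.82250, 150.91900
4. -0.71643, -38.49117
5. 85.42360, -0.51585

Point 1:
  φ: 7.524′ = 0.125400°; total 75.125400
  S ⇒ negate
  λ: 153 + 24.97/60 = 153.416167
  hemisphere W, so the sign is −
Point 2:
  φ: 10.849′ = 0.180817°; total 12.180817
  S ⇒ negate
  λ: 68 + 30.622/60 = 68.510367
  hemisphere W, so the sign is −
Point 3:
  Latitude: 0 + 49.35/60 = 0.822500
  N → positive
  λ: 150 + 55.14/60 = 150.919000
  E ⇒ keep positive
Point 4:
  φ: 42.986′ = 0.716433°; total 0.716433
  hemisphere S, so the sign is −
  Longitude: 38 + 29.47/60 = 38.491167
  hemisphere W, so the sign is −
Point 5:
  Lat: 25.416′ = 0.423600°; total 85.423600
  N ⇒ keep positive
  Longitude: 30.951′ = 0.515850°; total 0.515850
  W → negative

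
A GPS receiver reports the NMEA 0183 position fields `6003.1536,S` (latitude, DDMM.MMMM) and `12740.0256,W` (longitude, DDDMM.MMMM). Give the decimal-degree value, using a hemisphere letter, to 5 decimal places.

60.05256° S, 127.66709° W

Lat: degrees = first 2 digits = 60, minutes = 3.1536; 60 + 3.1536/60 = 60.052560
Lon: degrees = first 3 digits = 127, minutes = 40.0256; 127 + 40.0256/60 = 127.667093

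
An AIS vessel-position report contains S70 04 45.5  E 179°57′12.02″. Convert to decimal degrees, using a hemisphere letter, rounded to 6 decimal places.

φ: 70° + 4/60 + 45.5/3600 = 70 + 0.066667 + 0.012639 = 70.0793056
Lon: 57′ + 12.02″ = 57.20033′; 179 + 57.20033/60 = 179.9533389

70.079306° S, 179.953339° E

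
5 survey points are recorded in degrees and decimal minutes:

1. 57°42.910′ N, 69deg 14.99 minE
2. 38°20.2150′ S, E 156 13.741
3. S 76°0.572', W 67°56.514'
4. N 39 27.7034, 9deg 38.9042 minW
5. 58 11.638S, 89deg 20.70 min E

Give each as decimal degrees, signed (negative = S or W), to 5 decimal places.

1. 57.71517, 69.24983
2. -38.33692, 156.22902
3. -76.00953, -67.94190
4. 39.46172, -9.64840
5. -58.19397, 89.34500

Point 1:
  Latitude: 42.91′ = 0.715167°; total 57.715167
  N → positive
  Lon: 14.99′ = 0.249833°; total 69.249833
  E → positive
Point 2:
  Latitude: 20.215′ = 0.336917°; total 38.336917
  hemisphere S, so the sign is −
  Longitude: 13.741′ = 0.229017°; total 156.229017
  E ⇒ keep positive
Point 3:
  Lat: 0.572′ = 0.009533°; total 76.009533
  S ⇒ negate
  λ: 67 + 56.514/60 = 67.941900
  hemisphere W, so the sign is −
Point 4:
  Latitude: 39 + 27.7034/60 = 39.461723
  N ⇒ keep positive
  Longitude: 38.9042′ = 0.648403°; total 9.648403
  W ⇒ negate
Point 5:
  Latitude: 58 + 11.638/60 = 58.193967
  hemisphere S, so the sign is −
  Longitude: 89 + 20.7/60 = 89.345000
  E → positive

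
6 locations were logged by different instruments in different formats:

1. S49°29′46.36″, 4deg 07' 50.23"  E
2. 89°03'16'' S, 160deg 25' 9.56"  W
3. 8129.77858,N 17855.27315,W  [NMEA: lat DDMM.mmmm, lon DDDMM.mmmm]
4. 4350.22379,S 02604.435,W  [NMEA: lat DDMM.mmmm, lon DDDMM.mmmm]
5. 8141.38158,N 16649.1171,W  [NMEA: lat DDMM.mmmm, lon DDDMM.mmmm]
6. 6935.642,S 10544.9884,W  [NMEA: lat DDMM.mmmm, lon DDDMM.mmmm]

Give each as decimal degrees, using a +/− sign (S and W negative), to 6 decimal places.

Point 1:
  Lat: 49° + 29/60 + 46.36/3600 = 49 + 0.483333 + 0.012878 = 49.4962111
  S ⇒ negate
  λ: 7′ + 50.23″ = 7.83717′; 4 + 7.83717/60 = 4.1306194
  E → positive
Point 2:
  Lat: 3′ + 16″ = 3.26667′; 89 + 3.26667/60 = 89.0544444
  S ⇒ negate
  Lon: 160° + 25/60 + 9.56/3600 = 160 + 0.416667 + 0.002656 = 160.4193222
  W → negative
Point 3:
  Latitude: split at 2 digits → 81° and 29.77858′; 81 + 29.77858/60 = 81.4963097
  N ⇒ keep positive
  Longitude: split at 3 digits → 178° and 55.27315′; 178 + 55.27315/60 = 178.9212192
  W → negative
Point 4:
  φ: split at 2 digits → 43° and 50.22379′; 43 + 50.22379/60 = 43.8370632
  hemisphere S, so the sign is −
  Lon: degrees = first 3 digits = 26, minutes = 4.435; 26 + 4.435/60 = 26.0739167
  W ⇒ negate
Point 5:
  φ: degrees = first 2 digits = 81, minutes = 41.38158; 81 + 41.38158/60 = 81.6896930
  N → positive
  Longitude: split at 3 digits → 166° and 49.1171′; 166 + 49.1171/60 = 166.8186183
  W → negative
Point 6:
  Lat: degrees = first 2 digits = 69, minutes = 35.642; 69 + 35.642/60 = 69.5940333
  S ⇒ negate
  λ: split at 3 digits → 105° and 44.9884′; 105 + 44.9884/60 = 105.7498067
  W ⇒ negate

1. -49.496211, 4.130619
2. -89.054444, -160.419322
3. 81.496310, -178.921219
4. -43.837063, -26.073917
5. 81.689693, -166.818618
6. -69.594033, -105.749807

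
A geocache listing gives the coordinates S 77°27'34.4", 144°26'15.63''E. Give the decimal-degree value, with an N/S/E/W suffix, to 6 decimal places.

77.459556° S, 144.437675° E

Latitude: 77° + 27/60 + 34.4/3600 = 77 + 0.450000 + 0.009556 = 77.4595556
Lon: 144 + 26/60 + 15.63/3600 = 144.4376750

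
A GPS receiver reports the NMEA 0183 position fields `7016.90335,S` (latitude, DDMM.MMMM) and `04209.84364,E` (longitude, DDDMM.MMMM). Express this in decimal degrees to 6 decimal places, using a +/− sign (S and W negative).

φ: split at 2 digits → 70° and 16.90335′; 70 + 16.90335/60 = 70.2817225
S ⇒ negate
λ: degrees = first 3 digits = 42, minutes = 9.84364; 42 + 9.84364/60 = 42.1640607
E ⇒ keep positive

-70.281723, 42.164061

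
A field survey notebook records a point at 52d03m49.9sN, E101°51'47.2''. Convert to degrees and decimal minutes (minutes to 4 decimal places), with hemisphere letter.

Lat: 3 + 49.9/60 = 3.831667′
λ: 51 + 47.2/60 = 51.786667′

52° 3.8317′ N, 101° 51.7867′ E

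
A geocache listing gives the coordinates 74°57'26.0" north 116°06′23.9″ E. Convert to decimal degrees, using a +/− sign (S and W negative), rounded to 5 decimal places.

Latitude: 74 + 57/60 + 26/3600 = 74.957222
N ⇒ keep positive
Lon: 116 + 6/60 + 23.9/3600 = 116.106639
E → positive

74.95722, 116.10664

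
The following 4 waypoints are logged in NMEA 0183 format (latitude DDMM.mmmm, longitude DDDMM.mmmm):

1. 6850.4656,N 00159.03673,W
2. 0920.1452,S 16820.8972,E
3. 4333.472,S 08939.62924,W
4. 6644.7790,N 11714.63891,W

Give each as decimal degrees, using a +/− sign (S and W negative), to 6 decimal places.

1. 68.841093, -1.983946
2. -9.335753, 168.348287
3. -43.557867, -89.660487
4. 66.746317, -117.243982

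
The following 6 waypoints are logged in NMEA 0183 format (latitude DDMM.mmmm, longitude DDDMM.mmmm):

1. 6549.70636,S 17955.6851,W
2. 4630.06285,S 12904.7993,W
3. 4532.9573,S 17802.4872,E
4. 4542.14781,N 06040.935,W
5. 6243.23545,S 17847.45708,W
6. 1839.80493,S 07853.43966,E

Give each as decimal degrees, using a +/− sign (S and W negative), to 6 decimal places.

Point 1:
  φ: degrees = first 2 digits = 65, minutes = 49.70636; 65 + 49.70636/60 = 65.8284393
  hemisphere S, so the sign is −
  λ: degrees = first 3 digits = 179, minutes = 55.6851; 179 + 55.6851/60 = 179.9280850
  hemisphere W, so the sign is −
Point 2:
  Lat: split at 2 digits → 46° and 30.06285′; 46 + 30.06285/60 = 46.5010475
  hemisphere S, so the sign is −
  λ: split at 3 digits → 129° and 4.7993′; 129 + 4.7993/60 = 129.0799883
  W → negative
Point 3:
  Latitude: split at 2 digits → 45° and 32.9573′; 45 + 32.9573/60 = 45.5492883
  S ⇒ negate
  Lon: degrees = first 3 digits = 178, minutes = 2.4872; 178 + 2.4872/60 = 178.0414533
  E → positive
Point 4:
  Lat: degrees = first 2 digits = 45, minutes = 42.14781; 45 + 42.14781/60 = 45.7024635
  N → positive
  Longitude: degrees = first 3 digits = 60, minutes = 40.935; 60 + 40.935/60 = 60.6822500
  hemisphere W, so the sign is −
Point 5:
  Lat: degrees = first 2 digits = 62, minutes = 43.23545; 62 + 43.23545/60 = 62.7205908
  S → negative
  Longitude: degrees = first 3 digits = 178, minutes = 47.45708; 178 + 47.45708/60 = 178.7909513
  W ⇒ negate
Point 6:
  φ: split at 2 digits → 18° and 39.80493′; 18 + 39.80493/60 = 18.6634155
  hemisphere S, so the sign is −
  Longitude: degrees = first 3 digits = 78, minutes = 53.43966; 78 + 53.43966/60 = 78.8906610
  E ⇒ keep positive

1. -65.828439, -179.928085
2. -46.501048, -129.079988
3. -45.549288, 178.041453
4. 45.702464, -60.682250
5. -62.720591, -178.790951
6. -18.663416, 78.890661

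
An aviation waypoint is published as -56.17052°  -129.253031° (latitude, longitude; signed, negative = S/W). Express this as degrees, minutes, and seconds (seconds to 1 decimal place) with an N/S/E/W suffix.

Latitude is negative → S; |value| = 56.170520
Lat: 0.170520 × 60 = 10.23120′ → 10′, remainder × 60 = 13.872″
Longitude is negative → W; |value| = 129.253031
Longitude: 0.253031 × 60 = 15.18186′ → 15′, remainder × 60 = 10.912″

56°10′13.9″ S, 129°15′10.9″ W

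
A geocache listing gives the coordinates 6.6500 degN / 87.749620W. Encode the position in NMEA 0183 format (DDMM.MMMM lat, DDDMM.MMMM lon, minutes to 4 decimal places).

Latitude: minutes = (6.650000 − 6) × 60 = 39.000000
Lon: minutes = (87.749620 − 87) × 60 = 44.977200

0639.0000,N / 08744.9772,W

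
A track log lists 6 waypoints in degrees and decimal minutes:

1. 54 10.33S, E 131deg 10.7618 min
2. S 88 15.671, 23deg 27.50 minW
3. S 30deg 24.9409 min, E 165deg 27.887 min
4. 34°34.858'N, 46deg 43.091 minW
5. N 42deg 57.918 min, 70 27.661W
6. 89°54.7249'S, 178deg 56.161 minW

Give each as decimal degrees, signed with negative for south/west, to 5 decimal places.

Point 1:
  φ: 10.33′ = 0.172167°; total 54.172167
  S ⇒ negate
  Longitude: 131 + 10.7618/60 = 131.179363
  E → positive
Point 2:
  Latitude: 15.671′ = 0.261183°; total 88.261183
  hemisphere S, so the sign is −
  Longitude: 27.5′ = 0.458333°; total 23.458333
  hemisphere W, so the sign is −
Point 3:
  Latitude: 30 + 24.9409/60 = 30.415682
  S → negative
  Lon: 165 + 27.887/60 = 165.464783
  E → positive
Point 4:
  Latitude: 34 + 34.858/60 = 34.580967
  N → positive
  λ: 43.091′ = 0.718183°; total 46.718183
  hemisphere W, so the sign is −
Point 5:
  Lat: 42 + 57.918/60 = 42.965300
  N → positive
  λ: 27.661′ = 0.461017°; total 70.461017
  hemisphere W, so the sign is −
Point 6:
  Latitude: 54.7249′ = 0.912082°; total 89.912082
  hemisphere S, so the sign is −
  Lon: 178 + 56.161/60 = 178.936017
  hemisphere W, so the sign is −

1. -54.17217, 131.17936
2. -88.26118, -23.45833
3. -30.41568, 165.46478
4. 34.58097, -46.71818
5. 42.96530, -70.46102
6. -89.91208, -178.93602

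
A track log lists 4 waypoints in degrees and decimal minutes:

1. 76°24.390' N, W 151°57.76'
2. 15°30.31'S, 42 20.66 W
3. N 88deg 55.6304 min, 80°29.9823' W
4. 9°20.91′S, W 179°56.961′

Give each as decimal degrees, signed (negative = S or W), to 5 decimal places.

Point 1:
  Lat: 76 + 24.39/60 = 76.406500
  N → positive
  λ: 57.76′ = 0.962667°; total 151.962667
  W ⇒ negate
Point 2:
  Latitude: 30.31′ = 0.505167°; total 15.505167
  S → negative
  λ: 20.66′ = 0.344333°; total 42.344333
  W → negative
Point 3:
  Latitude: 88 + 55.6304/60 = 88.927173
  N ⇒ keep positive
  λ: 80 + 29.9823/60 = 80.499705
  W → negative
Point 4:
  φ: 9 + 20.91/60 = 9.348500
  S ⇒ negate
  λ: 179 + 56.961/60 = 179.949350
  W ⇒ negate

1. 76.40650, -151.96267
2. -15.50517, -42.34433
3. 88.92717, -80.49971
4. -9.34850, -179.94935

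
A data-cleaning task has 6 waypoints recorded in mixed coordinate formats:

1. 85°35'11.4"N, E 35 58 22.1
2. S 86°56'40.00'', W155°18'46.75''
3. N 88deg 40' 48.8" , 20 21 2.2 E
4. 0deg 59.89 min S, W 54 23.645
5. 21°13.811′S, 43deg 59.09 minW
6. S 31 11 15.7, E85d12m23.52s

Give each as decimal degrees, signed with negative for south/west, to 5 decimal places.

Point 1:
  Latitude: 85 + 35/60 + 11.4/3600 = 85.586500
  N → positive
  Lon: 35° + 58/60 + 22.1/3600 = 35 + 0.966667 + 0.006139 = 35.972806
  E ⇒ keep positive
Point 2:
  Latitude: 86 + 56/60 + 40/3600 = 86.944444
  S ⇒ negate
  Lon: 155 + 18/60 + 46.75/3600 = 155.312986
  hemisphere W, so the sign is −
Point 3:
  Lat: 88° + 40/60 + 48.8/3600 = 88 + 0.666667 + 0.013556 = 88.680222
  N → positive
  Longitude: 21′ + 2.2″ = 21.03667′; 20 + 21.03667/60 = 20.350611
  E → positive
Point 4:
  Lat: 59.89′ = 0.998167°; total 0.998167
  S → negative
  Lon: 23.645′ = 0.394083°; total 54.394083
  hemisphere W, so the sign is −
Point 5:
  Lat: 13.811′ = 0.230183°; total 21.230183
  hemisphere S, so the sign is −
  λ: 43 + 59.09/60 = 43.984833
  W → negative
Point 6:
  Lat: 31° + 11/60 + 15.7/3600 = 31 + 0.183333 + 0.004361 = 31.187694
  hemisphere S, so the sign is −
  λ: 12′ + 23.52″ = 12.39200′; 85 + 12.39200/60 = 85.206533
  E ⇒ keep positive

1. 85.58650, 35.97281
2. -86.94444, -155.31299
3. 88.68022, 20.35061
4. -0.99817, -54.39408
5. -21.23018, -43.98483
6. -31.18769, 85.20653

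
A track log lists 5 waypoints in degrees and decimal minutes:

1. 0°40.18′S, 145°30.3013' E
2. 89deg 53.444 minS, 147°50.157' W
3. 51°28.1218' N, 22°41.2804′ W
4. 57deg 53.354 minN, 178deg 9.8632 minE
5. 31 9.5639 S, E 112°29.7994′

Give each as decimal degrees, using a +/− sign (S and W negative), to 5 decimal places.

1. -0.66967, 145.50502
2. -89.89073, -147.83595
3. 51.46870, -22.68801
4. 57.88923, 178.16439
5. -31.15940, 112.49666

Point 1:
  Latitude: 0 + 40.18/60 = 0.669667
  S → negative
  Lon: 30.3013′ = 0.505022°; total 145.505022
  E → positive
Point 2:
  φ: 53.444′ = 0.890733°; total 89.890733
  S → negative
  λ: 50.157′ = 0.835950°; total 147.835950
  W → negative
Point 3:
  Latitude: 51 + 28.1218/60 = 51.468697
  N → positive
  Lon: 22 + 41.2804/60 = 22.688007
  W → negative
Point 4:
  Lat: 53.354′ = 0.889233°; total 57.889233
  N → positive
  Lon: 178 + 9.8632/60 = 178.164387
  E → positive
Point 5:
  φ: 9.5639′ = 0.159398°; total 31.159398
  S ⇒ negate
  Longitude: 29.7994′ = 0.496657°; total 112.496657
  E ⇒ keep positive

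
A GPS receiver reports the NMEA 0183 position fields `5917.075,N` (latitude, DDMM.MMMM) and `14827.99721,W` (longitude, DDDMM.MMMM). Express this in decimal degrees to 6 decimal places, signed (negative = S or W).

59.284583, -148.466620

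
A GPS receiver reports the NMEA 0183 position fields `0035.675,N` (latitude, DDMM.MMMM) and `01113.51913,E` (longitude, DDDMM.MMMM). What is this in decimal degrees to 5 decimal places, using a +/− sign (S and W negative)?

0.59458, 11.22532

Latitude: degrees = first 2 digits = 0, minutes = 35.675; 0 + 35.675/60 = 0.594583
N ⇒ keep positive
λ: degrees = first 3 digits = 11, minutes = 13.51913; 11 + 13.51913/60 = 11.225319
E ⇒ keep positive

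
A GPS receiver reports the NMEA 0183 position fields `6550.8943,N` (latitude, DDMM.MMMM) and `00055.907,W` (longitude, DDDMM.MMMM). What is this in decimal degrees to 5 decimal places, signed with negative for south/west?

Lat: degrees = first 2 digits = 65, minutes = 50.8943; 65 + 50.8943/60 = 65.848238
N ⇒ keep positive
Lon: degrees = first 3 digits = 0, minutes = 55.907; 0 + 55.907/60 = 0.931783
W → negative

65.84824, -0.93178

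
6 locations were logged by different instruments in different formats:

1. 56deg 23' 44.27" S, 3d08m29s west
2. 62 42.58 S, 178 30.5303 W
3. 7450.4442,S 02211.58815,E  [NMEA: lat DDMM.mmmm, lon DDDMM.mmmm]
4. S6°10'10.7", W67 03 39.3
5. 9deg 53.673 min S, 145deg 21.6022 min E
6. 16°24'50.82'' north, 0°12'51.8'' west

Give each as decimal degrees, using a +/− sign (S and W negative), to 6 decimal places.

1. -56.395631, -3.141389
2. -62.709667, -178.508838
3. -74.840737, 22.193136
4. -6.169639, -67.060917
5. -9.894550, 145.360037
6. 16.414117, -0.214389

Point 1:
  φ: 56° + 23/60 + 44.27/3600 = 56 + 0.383333 + 0.012297 = 56.3956306
  S → negative
  Lon: 3° + 8/60 + 29/3600 = 3 + 0.133333 + 0.008056 = 3.1413889
  W ⇒ negate
Point 2:
  Lat: 42.58′ = 0.709667°; total 62.7096667
  S → negative
  Longitude: 30.5303′ = 0.508838°; total 178.5088383
  W ⇒ negate
Point 3:
  Latitude: split at 2 digits → 74° and 50.4442′; 74 + 50.4442/60 = 74.8407367
  hemisphere S, so the sign is −
  Lon: degrees = first 3 digits = 22, minutes = 11.58815; 22 + 11.58815/60 = 22.1931358
  E → positive
Point 4:
  Lat: 6° + 10/60 + 10.7/3600 = 6 + 0.166667 + 0.002972 = 6.1696389
  hemisphere S, so the sign is −
  λ: 67° + 3/60 + 39.3/3600 = 67 + 0.050000 + 0.010917 = 67.0609167
  W → negative
Point 5:
  Lat: 53.673′ = 0.894550°; total 9.8945500
  S → negative
  Longitude: 145 + 21.6022/60 = 145.3600367
  E → positive
Point 6:
  Lat: 24′ + 50.82″ = 24.84700′; 16 + 24.84700/60 = 16.4141167
  N → positive
  Longitude: 0° + 12/60 + 51.8/3600 = 0 + 0.200000 + 0.014389 = 0.2143889
  W ⇒ negate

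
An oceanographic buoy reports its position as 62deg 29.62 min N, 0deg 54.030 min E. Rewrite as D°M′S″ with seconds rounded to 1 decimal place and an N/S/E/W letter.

62°29′37.2″ N, 0°54′1.8″ E

φ: fractional minutes 0.62000 × 60 = 37.200″
Lon: 54.03000′ → 54′ and 0.03000 × 60 = 1.800″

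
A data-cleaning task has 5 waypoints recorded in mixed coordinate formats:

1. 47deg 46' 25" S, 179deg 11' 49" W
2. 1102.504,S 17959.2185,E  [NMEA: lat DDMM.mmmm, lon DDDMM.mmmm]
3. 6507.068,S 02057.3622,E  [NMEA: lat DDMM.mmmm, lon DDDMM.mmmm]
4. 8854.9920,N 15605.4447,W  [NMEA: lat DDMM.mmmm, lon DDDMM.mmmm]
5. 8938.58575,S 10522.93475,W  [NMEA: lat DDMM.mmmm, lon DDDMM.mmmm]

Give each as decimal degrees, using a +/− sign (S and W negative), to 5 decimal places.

1. -47.77361, -179.19694
2. -11.04173, 179.98698
3. -65.11780, 20.95604
4. 88.91653, -156.09075
5. -89.64310, -105.38225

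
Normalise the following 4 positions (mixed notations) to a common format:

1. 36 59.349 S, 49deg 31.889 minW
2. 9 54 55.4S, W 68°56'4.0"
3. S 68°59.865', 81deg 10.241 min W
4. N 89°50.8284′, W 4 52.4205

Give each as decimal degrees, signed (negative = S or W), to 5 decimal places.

1. -36.98915, -49.53148
2. -9.91539, -68.93444
3. -68.99775, -81.17068
4. 89.84714, -4.87368

Point 1:
  Lat: 36 + 59.349/60 = 36.989150
  S → negative
  Lon: 49 + 31.889/60 = 49.531483
  hemisphere W, so the sign is −
Point 2:
  φ: 9° + 54/60 + 55.4/3600 = 9 + 0.900000 + 0.015389 = 9.915389
  S → negative
  λ: 68 + 56/60 + 4/3600 = 68.934444
  hemisphere W, so the sign is −
Point 3:
  Lat: 59.865′ = 0.997750°; total 68.997750
  S → negative
  Longitude: 10.241′ = 0.170683°; total 81.170683
  W → negative
Point 4:
  φ: 50.8284′ = 0.847140°; total 89.847140
  N → positive
  Lon: 52.4205′ = 0.873675°; total 4.873675
  hemisphere W, so the sign is −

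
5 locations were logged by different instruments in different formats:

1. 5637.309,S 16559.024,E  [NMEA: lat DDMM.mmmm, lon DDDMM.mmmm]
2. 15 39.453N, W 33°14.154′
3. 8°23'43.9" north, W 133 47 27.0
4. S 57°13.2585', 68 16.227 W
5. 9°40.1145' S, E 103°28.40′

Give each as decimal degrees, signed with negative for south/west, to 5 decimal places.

Point 1:
  Lat: split at 2 digits → 56° and 37.309′; 56 + 37.309/60 = 56.621817
  S → negative
  λ: degrees = first 3 digits = 165, minutes = 59.024; 165 + 59.024/60 = 165.983733
  E ⇒ keep positive
Point 2:
  Latitude: 39.453′ = 0.657550°; total 15.657550
  N → positive
  Longitude: 33 + 14.154/60 = 33.235900
  W → negative
Point 3:
  Latitude: 23′ + 43.9″ = 23.73167′; 8 + 23.73167/60 = 8.395528
  N ⇒ keep positive
  Longitude: 47′ + 27″ = 47.45000′; 133 + 47.45000/60 = 133.790833
  W ⇒ negate
Point 4:
  Latitude: 13.2585′ = 0.220975°; total 57.220975
  hemisphere S, so the sign is −
  λ: 16.227′ = 0.270450°; total 68.270450
  W → negative
Point 5:
  Lat: 9 + 40.1145/60 = 9.668575
  hemisphere S, so the sign is −
  λ: 28.4′ = 0.473333°; total 103.473333
  E → positive

1. -56.62182, 165.98373
2. 15.65755, -33.23590
3. 8.39553, -133.79083
4. -57.22098, -68.27045
5. -9.66858, 103.47333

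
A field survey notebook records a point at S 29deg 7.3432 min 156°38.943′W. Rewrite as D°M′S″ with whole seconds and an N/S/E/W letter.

Lat: fractional minutes 0.34320 × 60 = 20.59″
λ: 38.94300′ → 38′ and 0.94300 × 60 = 56.58″

29°07′21″ S, 156°38′57″ W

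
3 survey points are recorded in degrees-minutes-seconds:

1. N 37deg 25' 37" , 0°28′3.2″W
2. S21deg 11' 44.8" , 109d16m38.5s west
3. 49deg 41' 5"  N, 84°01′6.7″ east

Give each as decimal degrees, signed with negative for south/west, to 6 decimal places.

1. 37.426944, -0.467556
2. -21.195778, -109.277361
3. 49.684722, 84.018528

Point 1:
  φ: 25′ + 37″ = 25.61667′; 37 + 25.61667/60 = 37.4269444
  N ⇒ keep positive
  Longitude: 28′ + 3.2″ = 28.05333′; 0 + 28.05333/60 = 0.4675556
  hemisphere W, so the sign is −
Point 2:
  Lat: 11′ + 44.8″ = 11.74667′; 21 + 11.74667/60 = 21.1957778
  S → negative
  Lon: 109° + 16/60 + 38.5/3600 = 109 + 0.266667 + 0.010694 = 109.2773611
  W → negative
Point 3:
  Latitude: 49° + 41/60 + 5/3600 = 49 + 0.683333 + 0.001389 = 49.6847222
  N ⇒ keep positive
  Longitude: 84 + 1/60 + 6.7/3600 = 84.0185278
  E ⇒ keep positive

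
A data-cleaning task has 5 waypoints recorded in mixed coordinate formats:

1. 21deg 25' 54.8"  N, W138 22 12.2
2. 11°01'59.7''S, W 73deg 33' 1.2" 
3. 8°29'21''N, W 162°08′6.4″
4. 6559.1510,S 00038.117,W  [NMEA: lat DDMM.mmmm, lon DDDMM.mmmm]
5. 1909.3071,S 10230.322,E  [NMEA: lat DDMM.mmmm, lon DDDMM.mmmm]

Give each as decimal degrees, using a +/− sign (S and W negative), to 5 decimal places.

1. 21.43189, -138.37006
2. -11.03325, -73.55033
3. 8.48917, -162.13511
4. -65.98585, -0.63528
5. -19.15512, 102.50537

Point 1:
  Latitude: 21° + 25/60 + 54.8/3600 = 21 + 0.416667 + 0.015222 = 21.431889
  N → positive
  λ: 138 + 22/60 + 12.2/3600 = 138.370056
  W → negative
Point 2:
  Lat: 11 + 1/60 + 59.7/3600 = 11.033250
  S ⇒ negate
  Longitude: 33′ + 1.2″ = 33.02000′; 73 + 33.02000/60 = 73.550333
  W ⇒ negate
Point 3:
  Lat: 8° + 29/60 + 21/3600 = 8 + 0.483333 + 0.005833 = 8.489167
  N → positive
  Lon: 8′ + 6.4″ = 8.10667′; 162 + 8.10667/60 = 162.135111
  hemisphere W, so the sign is −
Point 4:
  φ: split at 2 digits → 65° and 59.151′; 65 + 59.151/60 = 65.985850
  S ⇒ negate
  Longitude: split at 3 digits → 000° and 38.117′; 0 + 38.117/60 = 0.635283
  W → negative
Point 5:
  φ: degrees = first 2 digits = 19, minutes = 9.3071; 19 + 9.3071/60 = 19.155118
  hemisphere S, so the sign is −
  λ: degrees = first 3 digits = 102, minutes = 30.322; 102 + 30.322/60 = 102.505367
  E → positive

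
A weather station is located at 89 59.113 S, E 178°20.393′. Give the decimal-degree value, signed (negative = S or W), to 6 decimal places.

Latitude: 89 + 59.113/60 = 89.9852167
hemisphere S, so the sign is −
Lon: 20.393′ = 0.339883°; total 178.3398833
E → positive

-89.985217, 178.339883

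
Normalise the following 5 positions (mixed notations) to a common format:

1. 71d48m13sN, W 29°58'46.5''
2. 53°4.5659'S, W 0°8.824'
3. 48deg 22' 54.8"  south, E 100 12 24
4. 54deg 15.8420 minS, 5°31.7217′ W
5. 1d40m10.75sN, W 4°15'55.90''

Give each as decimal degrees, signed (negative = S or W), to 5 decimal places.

Point 1:
  φ: 71° + 48/60 + 13/3600 = 71 + 0.800000 + 0.003611 = 71.803611
  N → positive
  Lon: 58′ + 46.5″ = 58.77500′; 29 + 58.77500/60 = 29.979583
  W ⇒ negate
Point 2:
  Lat: 53 + 4.5659/60 = 53.076098
  hemisphere S, so the sign is −
  Lon: 0 + 8.824/60 = 0.147067
  W ⇒ negate
Point 3:
  φ: 48° + 22/60 + 54.8/3600 = 48 + 0.366667 + 0.015222 = 48.381889
  S → negative
  λ: 100° + 12/60 + 24/3600 = 100 + 0.200000 + 0.006667 = 100.206667
  E → positive
Point 4:
  Lat: 54 + 15.842/60 = 54.264033
  hemisphere S, so the sign is −
  λ: 5 + 31.7217/60 = 5.528695
  W ⇒ negate
Point 5:
  Lat: 1° + 40/60 + 10.75/3600 = 1 + 0.666667 + 0.002986 = 1.669653
  N ⇒ keep positive
  λ: 15′ + 55.9″ = 15.93167′; 4 + 15.93167/60 = 4.265528
  W ⇒ negate

1. 71.80361, -29.97958
2. -53.07610, -0.14707
3. -48.38189, 100.20667
4. -54.26403, -5.52870
5. 1.66965, -4.26553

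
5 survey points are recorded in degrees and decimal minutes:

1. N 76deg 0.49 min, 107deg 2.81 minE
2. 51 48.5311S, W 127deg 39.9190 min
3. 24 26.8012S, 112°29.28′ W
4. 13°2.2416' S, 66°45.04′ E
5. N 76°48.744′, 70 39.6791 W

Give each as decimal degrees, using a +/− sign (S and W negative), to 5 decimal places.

Point 1:
  Latitude: 0.49′ = 0.008167°; total 76.008167
  N → positive
  Longitude: 2.81′ = 0.046833°; total 107.046833
  E → positive
Point 2:
  Lat: 51 + 48.5311/60 = 51.808852
  S → negative
  Lon: 39.919′ = 0.665317°; total 127.665317
  W → negative
Point 3:
  Lat: 24 + 26.8012/60 = 24.446687
  hemisphere S, so the sign is −
  Longitude: 29.28′ = 0.488000°; total 112.488000
  hemisphere W, so the sign is −
Point 4:
  φ: 2.2416′ = 0.037360°; total 13.037360
  S → negative
  Longitude: 45.04′ = 0.750667°; total 66.750667
  E ⇒ keep positive
Point 5:
  Latitude: 76 + 48.744/60 = 76.812400
  N → positive
  λ: 39.6791′ = 0.661318°; total 70.661318
  hemisphere W, so the sign is −

1. 76.00817, 107.04683
2. -51.80885, -127.66532
3. -24.44669, -112.48800
4. -13.03736, 66.75067
5. 76.81240, -70.66132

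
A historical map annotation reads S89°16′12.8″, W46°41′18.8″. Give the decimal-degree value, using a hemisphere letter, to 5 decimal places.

89.27022° S, 46.68856° W

Lat: 16′ + 12.8″ = 16.21333′; 89 + 16.21333/60 = 89.270222
Longitude: 46° + 41/60 + 18.8/3600 = 46 + 0.683333 + 0.005222 = 46.688556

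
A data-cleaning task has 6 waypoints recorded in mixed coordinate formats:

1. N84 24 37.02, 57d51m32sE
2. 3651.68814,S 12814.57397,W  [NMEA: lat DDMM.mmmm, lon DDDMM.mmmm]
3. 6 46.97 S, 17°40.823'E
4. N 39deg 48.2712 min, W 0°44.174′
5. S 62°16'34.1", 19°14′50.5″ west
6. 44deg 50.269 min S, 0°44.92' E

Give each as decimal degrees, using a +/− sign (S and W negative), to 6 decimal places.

Point 1:
  φ: 84 + 24/60 + 37.02/3600 = 84.4102833
  N → positive
  Longitude: 51′ + 32″ = 51.53333′; 57 + 51.53333/60 = 57.8588889
  E → positive
Point 2:
  Lat: degrees = first 2 digits = 36, minutes = 51.68814; 36 + 51.68814/60 = 36.8614690
  hemisphere S, so the sign is −
  λ: split at 3 digits → 128° and 14.57397′; 128 + 14.57397/60 = 128.2428995
  W ⇒ negate
Point 3:
  Latitude: 46.97′ = 0.782833°; total 6.7828333
  S ⇒ negate
  λ: 40.823′ = 0.680383°; total 17.6803833
  E ⇒ keep positive
Point 4:
  φ: 39 + 48.2712/60 = 39.8045200
  N → positive
  Lon: 0 + 44.174/60 = 0.7362333
  hemisphere W, so the sign is −
Point 5:
  φ: 16′ + 34.1″ = 16.56833′; 62 + 16.56833/60 = 62.2761389
  S ⇒ negate
  λ: 19 + 14/60 + 50.5/3600 = 19.2473611
  hemisphere W, so the sign is −
Point 6:
  Lat: 44 + 50.269/60 = 44.8378167
  S → negative
  λ: 44.92′ = 0.748667°; total 0.7486667
  E ⇒ keep positive

1. 84.410283, 57.858889
2. -36.861469, -128.242900
3. -6.782833, 17.680383
4. 39.804520, -0.736233
5. -62.276139, -19.247361
6. -44.837817, 0.748667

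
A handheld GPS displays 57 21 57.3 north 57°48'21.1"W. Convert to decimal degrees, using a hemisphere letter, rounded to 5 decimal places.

Latitude: 57 + 21/60 + 57.3/3600 = 57.365917
λ: 57 + 48/60 + 21.1/3600 = 57.805861

57.36592° N, 57.80586° W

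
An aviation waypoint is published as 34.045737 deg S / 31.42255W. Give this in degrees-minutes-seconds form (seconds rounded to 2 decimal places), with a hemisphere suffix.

Latitude: 0.045737° → 2.74422′; 0.74422 × 60 = 44.6532″
Lon: 0.422550° → 25.35300′; 0.35300 × 60 = 21.1800″

34°02′44.65″ S, 31°25′21.18″ W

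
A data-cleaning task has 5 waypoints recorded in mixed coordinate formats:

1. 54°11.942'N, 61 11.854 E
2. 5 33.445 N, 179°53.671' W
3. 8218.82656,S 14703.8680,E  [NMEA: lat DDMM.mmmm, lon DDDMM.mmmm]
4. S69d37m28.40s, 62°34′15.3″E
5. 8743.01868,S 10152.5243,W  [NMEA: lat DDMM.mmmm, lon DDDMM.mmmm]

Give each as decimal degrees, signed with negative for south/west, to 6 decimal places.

1. 54.199033, 61.197567
2. 5.557417, -179.894517
3. -82.313776, 147.064467
4. -69.624556, 62.570917
5. -87.716978, -101.875405

Point 1:
  Lat: 54 + 11.942/60 = 54.1990333
  N ⇒ keep positive
  Lon: 61 + 11.854/60 = 61.1975667
  E → positive
Point 2:
  Latitude: 5 + 33.445/60 = 5.5574167
  N → positive
  Longitude: 179 + 53.671/60 = 179.8945167
  hemisphere W, so the sign is −
Point 3:
  Lat: degrees = first 2 digits = 82, minutes = 18.82656; 82 + 18.82656/60 = 82.3137760
  S ⇒ negate
  Lon: split at 3 digits → 147° and 3.868′; 147 + 3.868/60 = 147.0644667
  E ⇒ keep positive
Point 4:
  Lat: 69° + 37/60 + 28.4/3600 = 69 + 0.616667 + 0.007889 = 69.6245556
  S ⇒ negate
  Longitude: 34′ + 15.3″ = 34.25500′; 62 + 34.25500/60 = 62.5709167
  E ⇒ keep positive
Point 5:
  φ: split at 2 digits → 87° and 43.01868′; 87 + 43.01868/60 = 87.7169780
  S ⇒ negate
  Lon: split at 3 digits → 101° and 52.5243′; 101 + 52.5243/60 = 101.8754050
  hemisphere W, so the sign is −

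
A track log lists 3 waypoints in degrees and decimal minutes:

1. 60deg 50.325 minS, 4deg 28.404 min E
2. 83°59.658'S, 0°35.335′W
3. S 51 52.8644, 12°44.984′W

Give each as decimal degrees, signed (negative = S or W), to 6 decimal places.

Point 1:
  φ: 50.325′ = 0.838750°; total 60.8387500
  hemisphere S, so the sign is −
  λ: 28.404′ = 0.473400°; total 4.4734000
  E → positive
Point 2:
  φ: 59.658′ = 0.994300°; total 83.9943000
  S → negative
  λ: 35.335′ = 0.588917°; total 0.5889167
  W → negative
Point 3:
  φ: 52.8644′ = 0.881073°; total 51.8810733
  S → negative
  Lon: 44.984′ = 0.749733°; total 12.7497333
  W → negative

1. -60.838750, 4.473400
2. -83.994300, -0.588917
3. -51.881073, -12.749733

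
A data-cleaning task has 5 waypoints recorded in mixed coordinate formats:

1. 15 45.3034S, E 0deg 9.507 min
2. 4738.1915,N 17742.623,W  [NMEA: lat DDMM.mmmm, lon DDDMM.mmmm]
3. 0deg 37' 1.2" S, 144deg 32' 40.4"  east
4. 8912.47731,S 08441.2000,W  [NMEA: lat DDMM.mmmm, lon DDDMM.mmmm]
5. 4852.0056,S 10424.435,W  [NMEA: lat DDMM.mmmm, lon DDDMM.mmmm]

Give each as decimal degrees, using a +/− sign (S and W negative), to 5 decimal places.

Point 1:
  Lat: 45.3034′ = 0.755057°; total 15.755057
  S ⇒ negate
  λ: 9.507′ = 0.158450°; total 0.158450
  E → positive
Point 2:
  φ: split at 2 digits → 47° and 38.1915′; 47 + 38.1915/60 = 47.636525
  N → positive
  λ: split at 3 digits → 177° and 42.623′; 177 + 42.623/60 = 177.710383
  hemisphere W, so the sign is −
Point 3:
  φ: 0 + 37/60 + 1.2/3600 = 0.617000
  hemisphere S, so the sign is −
  Longitude: 144 + 32/60 + 40.4/3600 = 144.544556
  E → positive
Point 4:
  Lat: degrees = first 2 digits = 89, minutes = 12.47731; 89 + 12.47731/60 = 89.207955
  S → negative
  Longitude: degrees = first 3 digits = 84, minutes = 41.2; 84 + 41.2/60 = 84.686667
  W ⇒ negate
Point 5:
  Latitude: degrees = first 2 digits = 48, minutes = 52.0056; 48 + 52.0056/60 = 48.866760
  hemisphere S, so the sign is −
  Lon: degrees = first 3 digits = 104, minutes = 24.435; 104 + 24.435/60 = 104.407250
  W ⇒ negate

1. -15.75506, 0.15845
2. 47.63653, -177.71038
3. -0.61700, 144.54456
4. -89.20796, -84.68667
5. -48.86676, -104.40725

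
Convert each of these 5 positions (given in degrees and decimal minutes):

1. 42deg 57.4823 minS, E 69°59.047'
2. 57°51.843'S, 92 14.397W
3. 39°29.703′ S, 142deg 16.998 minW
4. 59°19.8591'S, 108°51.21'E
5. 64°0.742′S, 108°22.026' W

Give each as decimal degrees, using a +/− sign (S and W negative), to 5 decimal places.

1. -42.95804, 69.98412
2. -57.86405, -92.23995
3. -39.49505, -142.28330
4. -59.33099, 108.85350
5. -64.01237, -108.36710

Point 1:
  Lat: 42 + 57.4823/60 = 42.958038
  hemisphere S, so the sign is −
  Longitude: 69 + 59.047/60 = 69.984117
  E ⇒ keep positive
Point 2:
  φ: 57 + 51.843/60 = 57.864050
  S ⇒ negate
  Longitude: 92 + 14.397/60 = 92.239950
  W ⇒ negate
Point 3:
  φ: 29.703′ = 0.495050°; total 39.495050
  hemisphere S, so the sign is −
  Longitude: 16.998′ = 0.283300°; total 142.283300
  hemisphere W, so the sign is −
Point 4:
  Lat: 19.8591′ = 0.330985°; total 59.330985
  hemisphere S, so the sign is −
  Lon: 108 + 51.21/60 = 108.853500
  E ⇒ keep positive
Point 5:
  Latitude: 64 + 0.742/60 = 64.012367
  hemisphere S, so the sign is −
  Longitude: 22.026′ = 0.367100°; total 108.367100
  W ⇒ negate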